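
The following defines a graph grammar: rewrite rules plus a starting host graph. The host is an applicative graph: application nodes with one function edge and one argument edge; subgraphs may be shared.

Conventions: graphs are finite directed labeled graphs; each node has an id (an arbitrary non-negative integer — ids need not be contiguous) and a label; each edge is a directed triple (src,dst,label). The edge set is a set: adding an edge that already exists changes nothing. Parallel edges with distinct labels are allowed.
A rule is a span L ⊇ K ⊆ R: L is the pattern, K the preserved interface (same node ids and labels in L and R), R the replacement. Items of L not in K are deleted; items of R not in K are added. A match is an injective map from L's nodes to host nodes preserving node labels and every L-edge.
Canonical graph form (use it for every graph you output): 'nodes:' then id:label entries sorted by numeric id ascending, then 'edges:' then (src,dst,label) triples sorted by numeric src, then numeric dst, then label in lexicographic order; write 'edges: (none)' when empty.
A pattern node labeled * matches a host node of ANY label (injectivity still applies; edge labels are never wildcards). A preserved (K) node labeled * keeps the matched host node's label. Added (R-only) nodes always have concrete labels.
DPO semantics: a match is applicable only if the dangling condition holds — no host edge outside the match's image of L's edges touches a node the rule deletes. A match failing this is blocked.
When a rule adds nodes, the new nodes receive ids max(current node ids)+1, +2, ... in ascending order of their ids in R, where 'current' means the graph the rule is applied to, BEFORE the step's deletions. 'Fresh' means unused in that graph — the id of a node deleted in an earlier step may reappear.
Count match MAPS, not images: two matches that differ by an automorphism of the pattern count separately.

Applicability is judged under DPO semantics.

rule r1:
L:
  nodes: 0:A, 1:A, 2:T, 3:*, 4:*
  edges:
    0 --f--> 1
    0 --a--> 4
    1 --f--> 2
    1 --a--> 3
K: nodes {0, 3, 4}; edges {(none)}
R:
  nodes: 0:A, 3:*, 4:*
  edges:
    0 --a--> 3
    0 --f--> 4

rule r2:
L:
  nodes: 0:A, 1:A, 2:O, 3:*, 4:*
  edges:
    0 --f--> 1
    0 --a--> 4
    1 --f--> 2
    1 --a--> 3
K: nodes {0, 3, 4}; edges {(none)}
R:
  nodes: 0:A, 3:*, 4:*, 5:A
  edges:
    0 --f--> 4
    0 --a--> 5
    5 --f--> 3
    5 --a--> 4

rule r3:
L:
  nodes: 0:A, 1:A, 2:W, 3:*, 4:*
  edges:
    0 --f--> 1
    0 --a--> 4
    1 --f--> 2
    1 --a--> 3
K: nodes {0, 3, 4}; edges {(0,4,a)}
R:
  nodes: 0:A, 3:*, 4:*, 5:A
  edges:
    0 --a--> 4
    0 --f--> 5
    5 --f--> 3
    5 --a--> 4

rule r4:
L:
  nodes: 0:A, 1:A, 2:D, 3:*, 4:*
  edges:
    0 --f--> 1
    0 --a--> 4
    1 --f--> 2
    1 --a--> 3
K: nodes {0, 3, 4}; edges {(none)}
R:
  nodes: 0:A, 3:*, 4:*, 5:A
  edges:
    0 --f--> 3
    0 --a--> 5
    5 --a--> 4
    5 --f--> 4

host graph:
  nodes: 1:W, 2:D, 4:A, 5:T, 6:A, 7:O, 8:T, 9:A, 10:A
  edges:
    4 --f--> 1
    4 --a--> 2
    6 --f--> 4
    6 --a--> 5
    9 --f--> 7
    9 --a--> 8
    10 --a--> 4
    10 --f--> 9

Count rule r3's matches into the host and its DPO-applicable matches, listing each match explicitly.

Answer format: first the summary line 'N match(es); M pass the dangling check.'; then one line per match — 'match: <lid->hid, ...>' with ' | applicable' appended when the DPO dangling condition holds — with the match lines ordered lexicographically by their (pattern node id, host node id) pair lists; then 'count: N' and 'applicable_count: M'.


1 match(es); 0 pass the dangling check.
match: 0->6, 1->4, 2->1, 3->2, 4->5
count: 1
applicable_count: 0


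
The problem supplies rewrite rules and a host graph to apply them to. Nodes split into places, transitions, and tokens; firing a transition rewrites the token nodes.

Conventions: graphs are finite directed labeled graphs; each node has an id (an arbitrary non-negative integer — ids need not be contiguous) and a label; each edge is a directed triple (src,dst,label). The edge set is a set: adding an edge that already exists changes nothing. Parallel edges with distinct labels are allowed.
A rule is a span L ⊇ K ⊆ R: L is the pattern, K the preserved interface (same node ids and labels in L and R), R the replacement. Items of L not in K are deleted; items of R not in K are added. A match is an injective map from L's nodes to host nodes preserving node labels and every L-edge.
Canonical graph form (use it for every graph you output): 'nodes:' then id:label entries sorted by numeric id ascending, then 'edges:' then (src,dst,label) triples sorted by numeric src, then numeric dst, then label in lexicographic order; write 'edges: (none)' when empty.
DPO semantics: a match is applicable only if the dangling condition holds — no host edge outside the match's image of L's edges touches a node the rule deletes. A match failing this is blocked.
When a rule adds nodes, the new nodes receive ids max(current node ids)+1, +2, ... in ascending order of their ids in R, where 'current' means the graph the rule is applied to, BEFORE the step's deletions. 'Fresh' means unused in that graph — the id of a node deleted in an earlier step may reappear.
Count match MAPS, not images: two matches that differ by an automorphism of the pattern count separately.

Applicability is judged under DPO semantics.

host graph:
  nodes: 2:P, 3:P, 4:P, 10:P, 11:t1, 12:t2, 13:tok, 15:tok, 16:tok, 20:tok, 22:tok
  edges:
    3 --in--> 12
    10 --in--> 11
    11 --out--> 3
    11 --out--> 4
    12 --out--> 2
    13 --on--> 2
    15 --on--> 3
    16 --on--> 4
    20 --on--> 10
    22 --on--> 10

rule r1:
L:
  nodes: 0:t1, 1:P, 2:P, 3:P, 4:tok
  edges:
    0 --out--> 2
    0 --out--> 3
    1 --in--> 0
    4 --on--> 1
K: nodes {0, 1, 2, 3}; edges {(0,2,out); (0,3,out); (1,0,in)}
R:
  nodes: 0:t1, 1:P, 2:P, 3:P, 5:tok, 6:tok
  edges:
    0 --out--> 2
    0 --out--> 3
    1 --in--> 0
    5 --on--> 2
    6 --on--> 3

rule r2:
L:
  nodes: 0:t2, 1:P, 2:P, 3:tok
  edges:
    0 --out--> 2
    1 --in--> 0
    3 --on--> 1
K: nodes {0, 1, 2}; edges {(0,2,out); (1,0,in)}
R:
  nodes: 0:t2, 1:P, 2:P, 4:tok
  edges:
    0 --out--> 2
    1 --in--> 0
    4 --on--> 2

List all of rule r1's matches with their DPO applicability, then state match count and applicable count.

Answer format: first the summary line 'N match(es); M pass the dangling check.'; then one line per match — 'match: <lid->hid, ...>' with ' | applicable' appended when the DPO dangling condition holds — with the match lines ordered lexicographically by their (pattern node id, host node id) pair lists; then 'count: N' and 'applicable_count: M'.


4 match(es); 4 pass the dangling check.
match: 0->11, 1->10, 2->3, 3->4, 4->20 | applicable
match: 0->11, 1->10, 2->3, 3->4, 4->22 | applicable
match: 0->11, 1->10, 2->4, 3->3, 4->20 | applicable
match: 0->11, 1->10, 2->4, 3->3, 4->22 | applicable
count: 4
applicable_count: 4


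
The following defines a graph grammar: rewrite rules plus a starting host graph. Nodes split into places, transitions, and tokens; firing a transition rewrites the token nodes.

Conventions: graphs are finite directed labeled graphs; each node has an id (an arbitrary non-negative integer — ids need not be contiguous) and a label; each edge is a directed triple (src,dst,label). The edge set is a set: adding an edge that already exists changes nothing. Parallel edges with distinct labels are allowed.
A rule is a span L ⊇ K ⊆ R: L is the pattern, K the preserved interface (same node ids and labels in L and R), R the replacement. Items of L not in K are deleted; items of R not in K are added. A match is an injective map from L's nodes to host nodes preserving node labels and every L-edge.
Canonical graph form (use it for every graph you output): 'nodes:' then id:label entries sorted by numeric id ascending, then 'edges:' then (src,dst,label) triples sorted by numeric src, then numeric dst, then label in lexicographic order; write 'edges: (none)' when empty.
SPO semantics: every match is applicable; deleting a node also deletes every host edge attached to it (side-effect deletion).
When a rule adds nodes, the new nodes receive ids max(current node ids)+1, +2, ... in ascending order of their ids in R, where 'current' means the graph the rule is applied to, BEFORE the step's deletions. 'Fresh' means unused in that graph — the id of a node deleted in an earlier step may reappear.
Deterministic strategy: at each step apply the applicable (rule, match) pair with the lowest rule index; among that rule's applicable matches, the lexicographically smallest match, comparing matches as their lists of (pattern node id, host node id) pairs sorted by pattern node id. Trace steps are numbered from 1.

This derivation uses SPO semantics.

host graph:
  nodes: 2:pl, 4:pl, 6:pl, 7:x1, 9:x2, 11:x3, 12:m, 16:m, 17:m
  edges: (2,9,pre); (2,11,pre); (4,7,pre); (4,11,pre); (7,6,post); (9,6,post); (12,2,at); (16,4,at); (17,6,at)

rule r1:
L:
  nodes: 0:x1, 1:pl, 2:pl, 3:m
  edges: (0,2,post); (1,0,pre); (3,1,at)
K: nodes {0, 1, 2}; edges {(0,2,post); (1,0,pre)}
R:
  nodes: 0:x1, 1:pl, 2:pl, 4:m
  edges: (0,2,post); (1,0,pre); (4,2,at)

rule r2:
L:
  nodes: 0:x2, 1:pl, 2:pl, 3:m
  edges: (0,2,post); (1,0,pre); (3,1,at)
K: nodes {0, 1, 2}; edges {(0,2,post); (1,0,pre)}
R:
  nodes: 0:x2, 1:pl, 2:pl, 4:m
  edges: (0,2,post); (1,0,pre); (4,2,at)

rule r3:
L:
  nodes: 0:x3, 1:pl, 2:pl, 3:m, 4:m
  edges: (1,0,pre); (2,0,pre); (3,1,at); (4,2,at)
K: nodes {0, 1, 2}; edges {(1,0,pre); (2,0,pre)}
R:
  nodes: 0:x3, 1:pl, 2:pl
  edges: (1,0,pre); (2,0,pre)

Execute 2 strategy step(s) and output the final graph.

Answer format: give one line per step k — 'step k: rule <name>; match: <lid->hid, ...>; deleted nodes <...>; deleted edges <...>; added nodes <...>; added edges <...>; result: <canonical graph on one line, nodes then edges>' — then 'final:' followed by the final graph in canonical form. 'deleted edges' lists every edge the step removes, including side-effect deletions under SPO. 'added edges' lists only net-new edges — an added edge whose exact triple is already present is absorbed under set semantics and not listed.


step 1: rule r1; match: 0->7, 1->4, 2->6, 3->16; deleted nodes 16; deleted edges (16,4,at); added nodes 18; added edges (18,6,at); result: nodes: 2:pl, 4:pl, 6:pl, 7:x1, 9:x2, 11:x3, 12:m, 17:m, 18:m edges: (2,9,pre); (2,11,pre); (4,7,pre); (4,11,pre); (7,6,post); (9,6,post); (12,2,at); (17,6,at); (18,6,at)
step 2: rule r2; match: 0->9, 1->2, 2->6, 3->12; deleted nodes 12; deleted edges (12,2,at); added nodes 19; added edges (19,6,at); result: nodes: 2:pl, 4:pl, 6:pl, 7:x1, 9:x2, 11:x3, 17:m, 18:m, 19:m edges: (2,9,pre); (2,11,pre); (4,7,pre); (4,11,pre); (7,6,post); (9,6,post); (17,6,at); (18,6,at); (19,6,at)
final:
nodes: 2:pl, 4:pl, 6:pl, 7:x1, 9:x2, 11:x3, 17:m, 18:m, 19:m
edges: (2,9,pre); (2,11,pre); (4,7,pre); (4,11,pre); (7,6,post); (9,6,post); (17,6,at); (18,6,at); (19,6,at)


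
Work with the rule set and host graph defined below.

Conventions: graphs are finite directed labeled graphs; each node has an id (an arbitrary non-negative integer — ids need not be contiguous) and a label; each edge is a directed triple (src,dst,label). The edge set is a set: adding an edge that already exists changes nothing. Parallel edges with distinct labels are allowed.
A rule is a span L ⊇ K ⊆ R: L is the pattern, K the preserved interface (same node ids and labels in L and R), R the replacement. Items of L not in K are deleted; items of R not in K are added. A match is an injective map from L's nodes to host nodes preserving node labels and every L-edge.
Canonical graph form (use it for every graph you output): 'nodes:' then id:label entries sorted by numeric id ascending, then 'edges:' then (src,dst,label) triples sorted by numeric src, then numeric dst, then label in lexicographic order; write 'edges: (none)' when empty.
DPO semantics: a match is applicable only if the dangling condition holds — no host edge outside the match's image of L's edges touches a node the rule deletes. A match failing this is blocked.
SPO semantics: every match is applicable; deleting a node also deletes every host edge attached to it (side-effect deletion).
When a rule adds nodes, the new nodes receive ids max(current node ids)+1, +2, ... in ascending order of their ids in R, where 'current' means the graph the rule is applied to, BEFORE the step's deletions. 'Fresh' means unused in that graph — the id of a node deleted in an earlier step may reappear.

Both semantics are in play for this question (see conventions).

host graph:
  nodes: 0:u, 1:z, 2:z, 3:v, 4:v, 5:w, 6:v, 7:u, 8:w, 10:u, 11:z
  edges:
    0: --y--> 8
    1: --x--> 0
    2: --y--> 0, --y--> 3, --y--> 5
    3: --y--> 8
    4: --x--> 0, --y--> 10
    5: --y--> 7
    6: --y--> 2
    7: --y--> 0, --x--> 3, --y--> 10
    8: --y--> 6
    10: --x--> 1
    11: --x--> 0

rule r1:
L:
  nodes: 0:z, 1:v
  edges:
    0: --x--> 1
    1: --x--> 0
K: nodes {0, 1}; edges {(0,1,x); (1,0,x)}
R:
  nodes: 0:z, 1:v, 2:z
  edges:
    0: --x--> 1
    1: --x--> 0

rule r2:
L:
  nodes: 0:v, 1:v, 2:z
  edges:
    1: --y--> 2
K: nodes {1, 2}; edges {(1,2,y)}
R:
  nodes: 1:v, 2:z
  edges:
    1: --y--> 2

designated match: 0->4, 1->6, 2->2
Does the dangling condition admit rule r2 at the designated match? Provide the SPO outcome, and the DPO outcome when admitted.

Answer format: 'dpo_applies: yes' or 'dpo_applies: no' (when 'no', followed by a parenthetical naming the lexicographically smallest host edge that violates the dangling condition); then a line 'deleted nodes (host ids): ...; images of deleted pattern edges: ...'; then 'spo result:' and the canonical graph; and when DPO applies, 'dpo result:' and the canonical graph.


dpo_applies: no
(the rule deletes node 4, which keeps host edge (4,0,x) outside the match image — the dangling condition fails, DPO blocks; SPO proceeds and side-deletes such edges)
deleted nodes (host ids): 4; images of deleted pattern edges: (none)
spo result:
nodes: 0:u, 1:z, 2:z, 3:v, 5:w, 6:v, 7:u, 8:w, 10:u, 11:z
edges: (0,8,y); (1,0,x); (2,0,y); (2,3,y); (2,5,y); (3,8,y); (5,7,y); (6,2,y); (7,0,y); (7,3,x); (7,10,y); (8,6,y); (10,1,x); (11,0,x)


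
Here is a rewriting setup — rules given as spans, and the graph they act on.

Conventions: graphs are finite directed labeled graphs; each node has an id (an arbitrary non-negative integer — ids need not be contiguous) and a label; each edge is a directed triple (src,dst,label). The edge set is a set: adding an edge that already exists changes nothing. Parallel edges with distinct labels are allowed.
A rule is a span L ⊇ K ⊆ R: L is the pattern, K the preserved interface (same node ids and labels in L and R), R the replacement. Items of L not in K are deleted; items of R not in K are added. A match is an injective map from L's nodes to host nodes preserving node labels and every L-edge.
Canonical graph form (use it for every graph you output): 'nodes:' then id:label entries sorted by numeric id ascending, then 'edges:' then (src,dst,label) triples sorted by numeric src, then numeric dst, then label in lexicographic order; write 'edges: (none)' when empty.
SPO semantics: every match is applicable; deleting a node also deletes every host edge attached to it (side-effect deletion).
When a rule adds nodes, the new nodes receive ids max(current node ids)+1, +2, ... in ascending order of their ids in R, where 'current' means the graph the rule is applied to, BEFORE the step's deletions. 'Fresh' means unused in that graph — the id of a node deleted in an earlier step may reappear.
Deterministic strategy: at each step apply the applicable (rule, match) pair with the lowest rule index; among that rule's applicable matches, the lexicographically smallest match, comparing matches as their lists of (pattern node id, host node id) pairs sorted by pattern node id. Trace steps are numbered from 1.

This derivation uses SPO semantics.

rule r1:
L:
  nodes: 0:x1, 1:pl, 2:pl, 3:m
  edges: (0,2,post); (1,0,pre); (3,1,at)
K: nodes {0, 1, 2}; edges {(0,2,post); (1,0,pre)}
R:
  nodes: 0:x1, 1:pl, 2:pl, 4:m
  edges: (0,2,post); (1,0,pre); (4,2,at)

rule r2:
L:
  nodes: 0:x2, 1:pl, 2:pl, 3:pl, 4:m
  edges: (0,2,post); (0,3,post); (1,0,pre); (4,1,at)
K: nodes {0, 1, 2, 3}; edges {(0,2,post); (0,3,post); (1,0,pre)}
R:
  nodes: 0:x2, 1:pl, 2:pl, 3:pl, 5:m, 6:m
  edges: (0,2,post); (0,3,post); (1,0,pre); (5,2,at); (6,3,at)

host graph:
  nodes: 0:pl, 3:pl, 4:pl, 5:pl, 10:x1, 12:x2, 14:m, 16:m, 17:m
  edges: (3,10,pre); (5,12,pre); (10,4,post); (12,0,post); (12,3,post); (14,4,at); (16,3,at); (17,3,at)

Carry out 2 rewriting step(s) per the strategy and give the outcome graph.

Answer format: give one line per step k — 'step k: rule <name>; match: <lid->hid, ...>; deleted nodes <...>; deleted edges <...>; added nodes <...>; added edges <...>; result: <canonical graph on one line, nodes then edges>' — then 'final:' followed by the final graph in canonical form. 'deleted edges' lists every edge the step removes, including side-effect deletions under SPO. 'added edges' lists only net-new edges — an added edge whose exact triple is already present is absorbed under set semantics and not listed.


step 1: rule r1; match: 0->10, 1->3, 2->4, 3->16; deleted nodes 16; deleted edges (16,3,at); added nodes 18; added edges (18,4,at); result: nodes: 0:pl, 3:pl, 4:pl, 5:pl, 10:x1, 12:x2, 14:m, 17:m, 18:m edges: (3,10,pre); (5,12,pre); (10,4,post); (12,0,post); (12,3,post); (14,4,at); (17,3,at); (18,4,at)
step 2: rule r1; match: 0->10, 1->3, 2->4, 3->17; deleted nodes 17; deleted edges (17,3,at); added nodes 19; added edges (19,4,at); result: nodes: 0:pl, 3:pl, 4:pl, 5:pl, 10:x1, 12:x2, 14:m, 18:m, 19:m edges: (3,10,pre); (5,12,pre); (10,4,post); (12,0,post); (12,3,post); (14,4,at); (18,4,at); (19,4,at)
final:
nodes: 0:pl, 3:pl, 4:pl, 5:pl, 10:x1, 12:x2, 14:m, 18:m, 19:m
edges: (3,10,pre); (5,12,pre); (10,4,post); (12,0,post); (12,3,post); (14,4,at); (18,4,at); (19,4,at)


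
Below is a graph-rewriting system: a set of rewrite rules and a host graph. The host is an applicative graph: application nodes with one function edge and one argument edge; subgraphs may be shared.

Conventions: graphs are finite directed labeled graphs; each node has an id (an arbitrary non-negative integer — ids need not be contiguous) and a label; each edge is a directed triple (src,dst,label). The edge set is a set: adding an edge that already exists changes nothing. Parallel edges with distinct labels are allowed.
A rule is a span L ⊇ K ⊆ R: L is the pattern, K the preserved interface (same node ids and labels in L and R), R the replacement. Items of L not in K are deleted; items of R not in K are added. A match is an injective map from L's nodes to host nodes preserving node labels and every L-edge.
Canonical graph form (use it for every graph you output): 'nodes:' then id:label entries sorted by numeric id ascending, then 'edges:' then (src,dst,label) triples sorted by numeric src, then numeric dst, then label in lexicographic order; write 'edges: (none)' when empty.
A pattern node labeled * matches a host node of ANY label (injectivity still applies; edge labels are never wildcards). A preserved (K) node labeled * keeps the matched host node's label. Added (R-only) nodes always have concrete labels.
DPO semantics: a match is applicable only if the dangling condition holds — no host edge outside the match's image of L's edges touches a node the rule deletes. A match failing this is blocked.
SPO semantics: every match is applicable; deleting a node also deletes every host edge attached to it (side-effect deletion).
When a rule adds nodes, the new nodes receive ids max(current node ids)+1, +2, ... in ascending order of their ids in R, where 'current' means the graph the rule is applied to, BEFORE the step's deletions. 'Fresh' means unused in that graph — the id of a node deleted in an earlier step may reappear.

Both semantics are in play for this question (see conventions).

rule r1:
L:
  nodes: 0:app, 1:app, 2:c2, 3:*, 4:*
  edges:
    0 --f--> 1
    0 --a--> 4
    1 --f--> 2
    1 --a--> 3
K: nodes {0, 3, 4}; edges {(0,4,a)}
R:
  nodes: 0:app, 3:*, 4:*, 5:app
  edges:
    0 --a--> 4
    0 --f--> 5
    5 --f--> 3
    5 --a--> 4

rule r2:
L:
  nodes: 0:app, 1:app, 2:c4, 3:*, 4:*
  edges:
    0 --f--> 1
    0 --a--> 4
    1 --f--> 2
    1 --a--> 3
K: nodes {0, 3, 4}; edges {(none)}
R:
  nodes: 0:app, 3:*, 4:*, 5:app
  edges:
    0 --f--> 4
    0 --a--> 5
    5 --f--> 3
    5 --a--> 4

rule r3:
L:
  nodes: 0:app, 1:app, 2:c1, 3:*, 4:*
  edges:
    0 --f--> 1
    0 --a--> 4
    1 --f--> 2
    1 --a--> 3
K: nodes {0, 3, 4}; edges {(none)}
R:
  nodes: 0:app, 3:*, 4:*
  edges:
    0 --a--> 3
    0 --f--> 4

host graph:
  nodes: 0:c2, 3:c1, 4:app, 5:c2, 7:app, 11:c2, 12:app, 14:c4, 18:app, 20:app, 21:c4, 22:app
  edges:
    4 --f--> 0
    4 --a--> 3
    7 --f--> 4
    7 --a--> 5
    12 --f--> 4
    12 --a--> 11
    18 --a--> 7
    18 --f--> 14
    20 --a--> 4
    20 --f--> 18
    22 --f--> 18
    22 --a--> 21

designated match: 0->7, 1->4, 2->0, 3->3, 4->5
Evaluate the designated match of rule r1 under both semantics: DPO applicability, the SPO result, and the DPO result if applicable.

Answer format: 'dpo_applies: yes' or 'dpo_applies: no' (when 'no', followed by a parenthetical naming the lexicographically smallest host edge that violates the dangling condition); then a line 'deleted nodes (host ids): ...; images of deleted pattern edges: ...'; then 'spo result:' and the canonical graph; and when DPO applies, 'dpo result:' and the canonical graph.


dpo_applies: no
(the rule deletes node 4, which keeps host edge (12,4,f) outside the match image — the dangling condition fails, DPO blocks; SPO proceeds and side-deletes such edges)
deleted nodes (host ids): 0, 4; images of deleted pattern edges: (4,0,f); (4,3,a); (7,4,f)
spo result:
nodes: 3:c1, 5:c2, 7:app, 11:c2, 12:app, 14:c4, 18:app, 20:app, 21:c4, 22:app, 23:app
edges: (7,5,a); (7,23,f); (12,11,a); (18,7,a); (18,14,f); (20,18,f); (22,18,f); (22,21,a); (23,3,f); (23,5,a)


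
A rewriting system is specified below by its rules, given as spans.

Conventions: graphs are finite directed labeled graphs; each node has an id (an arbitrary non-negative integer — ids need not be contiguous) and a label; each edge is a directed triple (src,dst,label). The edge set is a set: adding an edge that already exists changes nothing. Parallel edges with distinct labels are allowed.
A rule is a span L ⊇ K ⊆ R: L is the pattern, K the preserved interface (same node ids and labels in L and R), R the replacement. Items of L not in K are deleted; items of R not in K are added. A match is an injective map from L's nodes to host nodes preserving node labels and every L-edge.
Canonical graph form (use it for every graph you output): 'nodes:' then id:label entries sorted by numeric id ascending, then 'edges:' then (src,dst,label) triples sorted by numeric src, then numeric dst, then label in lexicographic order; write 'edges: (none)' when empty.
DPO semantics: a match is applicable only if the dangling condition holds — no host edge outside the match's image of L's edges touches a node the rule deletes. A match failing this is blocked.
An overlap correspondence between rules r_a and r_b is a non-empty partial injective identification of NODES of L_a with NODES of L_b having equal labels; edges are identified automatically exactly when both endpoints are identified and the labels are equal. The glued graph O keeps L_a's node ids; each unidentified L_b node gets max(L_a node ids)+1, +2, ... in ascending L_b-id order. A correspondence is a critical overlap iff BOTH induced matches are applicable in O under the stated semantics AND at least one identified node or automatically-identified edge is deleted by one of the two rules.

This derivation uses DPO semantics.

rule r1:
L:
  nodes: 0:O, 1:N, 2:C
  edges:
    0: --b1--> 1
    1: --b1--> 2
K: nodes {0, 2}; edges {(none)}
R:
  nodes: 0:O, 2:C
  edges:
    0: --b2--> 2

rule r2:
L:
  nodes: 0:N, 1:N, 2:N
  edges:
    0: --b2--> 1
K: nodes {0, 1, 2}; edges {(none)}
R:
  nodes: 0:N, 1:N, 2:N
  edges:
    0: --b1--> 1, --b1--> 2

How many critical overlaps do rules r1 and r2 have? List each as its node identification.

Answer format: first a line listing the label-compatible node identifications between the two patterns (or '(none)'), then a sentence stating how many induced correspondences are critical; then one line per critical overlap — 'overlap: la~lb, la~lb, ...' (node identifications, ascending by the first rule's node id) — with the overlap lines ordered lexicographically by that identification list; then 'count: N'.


label-compatible node identifications between L(r1) and L(r2): 1~0, 1~1, 1~2
1 of the induced correspondences is a critical overlap of r1 and r2.
overlap: 1~2
count: 1


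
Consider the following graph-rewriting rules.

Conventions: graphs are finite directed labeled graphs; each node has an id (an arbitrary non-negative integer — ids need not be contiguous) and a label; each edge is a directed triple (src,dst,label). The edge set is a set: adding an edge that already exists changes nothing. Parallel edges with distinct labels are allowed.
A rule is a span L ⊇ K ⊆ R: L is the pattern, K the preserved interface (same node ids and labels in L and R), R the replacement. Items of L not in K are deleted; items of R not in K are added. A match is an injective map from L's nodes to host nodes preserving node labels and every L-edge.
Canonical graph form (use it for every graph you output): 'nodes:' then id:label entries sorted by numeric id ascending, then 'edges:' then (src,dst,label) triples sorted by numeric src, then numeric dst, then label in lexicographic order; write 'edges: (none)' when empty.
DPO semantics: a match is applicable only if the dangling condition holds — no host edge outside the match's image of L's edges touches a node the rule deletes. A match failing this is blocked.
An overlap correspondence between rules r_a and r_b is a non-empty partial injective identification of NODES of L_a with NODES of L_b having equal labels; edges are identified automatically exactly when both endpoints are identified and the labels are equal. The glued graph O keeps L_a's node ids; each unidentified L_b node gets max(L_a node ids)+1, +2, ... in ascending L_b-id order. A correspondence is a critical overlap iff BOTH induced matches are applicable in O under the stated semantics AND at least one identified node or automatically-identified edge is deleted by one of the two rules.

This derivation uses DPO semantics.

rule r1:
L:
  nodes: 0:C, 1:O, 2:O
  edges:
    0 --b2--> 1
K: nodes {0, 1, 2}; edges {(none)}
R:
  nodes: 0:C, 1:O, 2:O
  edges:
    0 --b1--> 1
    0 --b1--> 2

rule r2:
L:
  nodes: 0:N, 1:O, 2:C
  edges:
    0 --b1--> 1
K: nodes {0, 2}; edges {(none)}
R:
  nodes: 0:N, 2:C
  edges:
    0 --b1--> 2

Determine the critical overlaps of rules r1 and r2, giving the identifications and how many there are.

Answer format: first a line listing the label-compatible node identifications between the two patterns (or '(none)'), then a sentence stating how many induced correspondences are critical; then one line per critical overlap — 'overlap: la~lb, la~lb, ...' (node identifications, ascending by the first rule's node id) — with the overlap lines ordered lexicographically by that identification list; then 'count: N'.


label-compatible node identifications between L(r1) and L(r2): 0~2, 1~1, 2~1
2 of the induced correspondences are critical overlaps of r1 and r2.
overlap: 0~2, 2~1
overlap: 2~1
count: 2


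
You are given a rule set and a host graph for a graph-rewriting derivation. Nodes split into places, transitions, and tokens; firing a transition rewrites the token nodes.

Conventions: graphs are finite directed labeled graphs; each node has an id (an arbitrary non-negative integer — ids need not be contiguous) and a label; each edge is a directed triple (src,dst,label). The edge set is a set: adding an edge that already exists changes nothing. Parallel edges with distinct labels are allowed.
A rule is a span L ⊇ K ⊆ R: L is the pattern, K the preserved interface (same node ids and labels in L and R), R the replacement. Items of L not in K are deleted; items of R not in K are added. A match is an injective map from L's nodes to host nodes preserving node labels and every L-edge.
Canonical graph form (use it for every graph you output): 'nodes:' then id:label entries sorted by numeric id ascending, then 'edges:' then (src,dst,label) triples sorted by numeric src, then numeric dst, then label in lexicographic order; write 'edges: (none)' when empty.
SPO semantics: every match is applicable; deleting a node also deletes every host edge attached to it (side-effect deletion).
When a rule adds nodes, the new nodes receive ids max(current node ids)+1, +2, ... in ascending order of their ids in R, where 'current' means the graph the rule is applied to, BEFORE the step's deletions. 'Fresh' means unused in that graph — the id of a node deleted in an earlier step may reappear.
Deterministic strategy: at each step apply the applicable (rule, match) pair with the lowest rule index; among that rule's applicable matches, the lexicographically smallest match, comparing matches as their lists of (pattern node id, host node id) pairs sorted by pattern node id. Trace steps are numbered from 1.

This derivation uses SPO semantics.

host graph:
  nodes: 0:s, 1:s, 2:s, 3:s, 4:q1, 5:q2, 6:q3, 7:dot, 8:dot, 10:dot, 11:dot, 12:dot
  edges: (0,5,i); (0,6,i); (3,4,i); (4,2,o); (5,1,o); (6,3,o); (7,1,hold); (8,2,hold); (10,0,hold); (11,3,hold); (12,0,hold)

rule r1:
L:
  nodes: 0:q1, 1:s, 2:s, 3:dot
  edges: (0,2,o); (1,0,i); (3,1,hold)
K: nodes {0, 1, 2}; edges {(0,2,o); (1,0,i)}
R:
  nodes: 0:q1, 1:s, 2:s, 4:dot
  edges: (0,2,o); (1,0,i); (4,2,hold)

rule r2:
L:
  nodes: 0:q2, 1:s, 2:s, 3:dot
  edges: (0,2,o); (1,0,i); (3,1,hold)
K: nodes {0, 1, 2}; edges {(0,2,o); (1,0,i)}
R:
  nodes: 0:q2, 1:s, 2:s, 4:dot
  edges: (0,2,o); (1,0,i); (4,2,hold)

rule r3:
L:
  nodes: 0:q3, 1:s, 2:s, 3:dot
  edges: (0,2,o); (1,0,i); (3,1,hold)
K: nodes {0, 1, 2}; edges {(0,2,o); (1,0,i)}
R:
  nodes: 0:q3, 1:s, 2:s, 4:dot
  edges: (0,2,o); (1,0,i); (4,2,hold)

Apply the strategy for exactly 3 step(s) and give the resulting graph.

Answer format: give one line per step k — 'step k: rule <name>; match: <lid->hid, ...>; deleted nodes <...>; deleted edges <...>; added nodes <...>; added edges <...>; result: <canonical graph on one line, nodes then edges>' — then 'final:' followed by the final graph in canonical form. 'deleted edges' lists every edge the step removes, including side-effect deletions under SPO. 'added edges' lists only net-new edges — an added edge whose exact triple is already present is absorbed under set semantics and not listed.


step 1: rule r1; match: 0->4, 1->3, 2->2, 3->11; deleted nodes 11; deleted edges (11,3,hold); added nodes 13; added edges (13,2,hold); result: nodes: 0:s, 1:s, 2:s, 3:s, 4:q1, 5:q2, 6:q3, 7:dot, 8:dot, 10:dot, 12:dot, 13:dot edges: (0,5,i); (0,6,i); (3,4,i); (4,2,o); (5,1,o); (6,3,o); (7,1,hold); (8,2,hold); (10,0,hold); (12,0,hold); (13,2,hold)
step 2: rule r2; match: 0->5, 1->0, 2->1, 3->10; deleted nodes 10; deleted edges (10,0,hold); added nodes 14; added edges (14,1,hold); result: nodes: 0:s, 1:s, 2:s, 3:s, 4:q1, 5:q2, 6:q3, 7:dot, 8:dot, 12:dot, 13:dot, 14:dot edges: (0,5,i); (0,6,i); (3,4,i); (4,2,o); (5,1,o); (6,3,o); (7,1,hold); (8,2,hold); (12,0,hold); (13,2,hold); (14,1,hold)
step 3: rule r2; match: 0->5, 1->0, 2->1, 3->12; deleted nodes 12; deleted edges (12,0,hold); added nodes 15; added edges (15,1,hold); result: nodes: 0:s, 1:s, 2:s, 3:s, 4:q1, 5:q2, 6:q3, 7:dot, 8:dot, 13:dot, 14:dot, 15:dot edges: (0,5,i); (0,6,i); (3,4,i); (4,2,o); (5,1,o); (6,3,o); (7,1,hold); (8,2,hold); (13,2,hold); (14,1,hold); (15,1,hold)
final:
nodes: 0:s, 1:s, 2:s, 3:s, 4:q1, 5:q2, 6:q3, 7:dot, 8:dot, 13:dot, 14:dot, 15:dot
edges: (0,5,i); (0,6,i); (3,4,i); (4,2,o); (5,1,o); (6,3,o); (7,1,hold); (8,2,hold); (13,2,hold); (14,1,hold); (15,1,hold)


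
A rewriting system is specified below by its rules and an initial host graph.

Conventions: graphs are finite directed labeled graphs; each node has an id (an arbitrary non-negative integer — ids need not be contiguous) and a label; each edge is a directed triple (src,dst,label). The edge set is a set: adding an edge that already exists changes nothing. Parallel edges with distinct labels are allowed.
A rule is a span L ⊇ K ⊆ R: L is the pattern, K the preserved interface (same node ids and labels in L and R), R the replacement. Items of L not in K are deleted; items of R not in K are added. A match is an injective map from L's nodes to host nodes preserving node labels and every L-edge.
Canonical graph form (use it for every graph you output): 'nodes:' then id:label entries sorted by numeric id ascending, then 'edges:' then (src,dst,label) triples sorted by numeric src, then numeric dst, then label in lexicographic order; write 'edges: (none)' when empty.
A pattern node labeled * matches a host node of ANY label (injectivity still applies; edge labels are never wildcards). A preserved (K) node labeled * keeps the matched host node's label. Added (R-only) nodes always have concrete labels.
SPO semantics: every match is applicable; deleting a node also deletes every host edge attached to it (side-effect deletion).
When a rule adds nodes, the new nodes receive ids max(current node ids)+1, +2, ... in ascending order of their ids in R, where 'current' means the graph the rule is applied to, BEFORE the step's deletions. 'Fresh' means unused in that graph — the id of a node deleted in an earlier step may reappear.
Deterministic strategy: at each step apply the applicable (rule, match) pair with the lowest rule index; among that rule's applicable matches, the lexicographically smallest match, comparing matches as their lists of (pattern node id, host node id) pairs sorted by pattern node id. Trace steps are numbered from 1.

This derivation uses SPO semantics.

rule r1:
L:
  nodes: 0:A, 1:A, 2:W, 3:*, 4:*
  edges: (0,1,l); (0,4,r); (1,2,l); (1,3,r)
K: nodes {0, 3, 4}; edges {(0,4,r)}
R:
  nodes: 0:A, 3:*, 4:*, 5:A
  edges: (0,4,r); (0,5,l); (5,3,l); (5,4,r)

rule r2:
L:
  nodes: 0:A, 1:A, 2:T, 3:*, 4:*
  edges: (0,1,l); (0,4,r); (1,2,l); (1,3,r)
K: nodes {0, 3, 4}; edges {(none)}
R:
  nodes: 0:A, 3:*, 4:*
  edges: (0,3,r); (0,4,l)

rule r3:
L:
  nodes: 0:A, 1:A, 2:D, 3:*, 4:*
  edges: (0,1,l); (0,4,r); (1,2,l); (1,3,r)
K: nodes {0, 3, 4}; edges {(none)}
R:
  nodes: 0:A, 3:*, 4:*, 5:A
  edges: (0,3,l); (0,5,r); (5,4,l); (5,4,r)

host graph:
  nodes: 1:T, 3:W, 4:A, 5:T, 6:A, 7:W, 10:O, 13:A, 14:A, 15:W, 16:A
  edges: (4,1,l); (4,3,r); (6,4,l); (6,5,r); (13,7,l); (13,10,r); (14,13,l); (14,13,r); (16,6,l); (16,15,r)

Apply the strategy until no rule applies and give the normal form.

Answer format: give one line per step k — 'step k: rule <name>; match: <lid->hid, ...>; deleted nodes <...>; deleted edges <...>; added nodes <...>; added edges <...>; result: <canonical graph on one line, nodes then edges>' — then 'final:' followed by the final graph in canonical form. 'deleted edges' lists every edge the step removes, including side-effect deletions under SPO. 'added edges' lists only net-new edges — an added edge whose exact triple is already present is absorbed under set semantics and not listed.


step 1: rule r2; match: 0->6, 1->4, 2->1, 3->3, 4->5; deleted nodes 1, 4; deleted edges (4,1,l); (4,3,r); (6,4,l); (6,5,r); added nodes (none); added edges (6,3,r); (6,5,l); result: nodes: 3:W, 5:T, 6:A, 7:W, 10:O, 13:A, 14:A, 15:W, 16:A edges: (6,3,r); (6,5,l); (13,7,l); (13,10,r); (14,13,l); (14,13,r); (16,6,l); (16,15,r)
step 2: rule r2; match: 0->16, 1->6, 2->5, 3->3, 4->15; deleted nodes 5, 6; deleted edges (6,3,r); (6,5,l); (16,6,l); (16,15,r); added nodes (none); added edges (16,3,r); (16,15,l); result: nodes: 3:W, 7:W, 10:O, 13:A, 14:A, 15:W, 16:A edges: (13,7,l); (13,10,r); (14,13,l); (14,13,r); (16,3,r); (16,15,l)
final:
nodes: 3:W, 7:W, 10:O, 13:A, 14:A, 15:W, 16:A
edges: (13,7,l); (13,10,r); (14,13,l); (14,13,r); (16,3,r); (16,15,l)


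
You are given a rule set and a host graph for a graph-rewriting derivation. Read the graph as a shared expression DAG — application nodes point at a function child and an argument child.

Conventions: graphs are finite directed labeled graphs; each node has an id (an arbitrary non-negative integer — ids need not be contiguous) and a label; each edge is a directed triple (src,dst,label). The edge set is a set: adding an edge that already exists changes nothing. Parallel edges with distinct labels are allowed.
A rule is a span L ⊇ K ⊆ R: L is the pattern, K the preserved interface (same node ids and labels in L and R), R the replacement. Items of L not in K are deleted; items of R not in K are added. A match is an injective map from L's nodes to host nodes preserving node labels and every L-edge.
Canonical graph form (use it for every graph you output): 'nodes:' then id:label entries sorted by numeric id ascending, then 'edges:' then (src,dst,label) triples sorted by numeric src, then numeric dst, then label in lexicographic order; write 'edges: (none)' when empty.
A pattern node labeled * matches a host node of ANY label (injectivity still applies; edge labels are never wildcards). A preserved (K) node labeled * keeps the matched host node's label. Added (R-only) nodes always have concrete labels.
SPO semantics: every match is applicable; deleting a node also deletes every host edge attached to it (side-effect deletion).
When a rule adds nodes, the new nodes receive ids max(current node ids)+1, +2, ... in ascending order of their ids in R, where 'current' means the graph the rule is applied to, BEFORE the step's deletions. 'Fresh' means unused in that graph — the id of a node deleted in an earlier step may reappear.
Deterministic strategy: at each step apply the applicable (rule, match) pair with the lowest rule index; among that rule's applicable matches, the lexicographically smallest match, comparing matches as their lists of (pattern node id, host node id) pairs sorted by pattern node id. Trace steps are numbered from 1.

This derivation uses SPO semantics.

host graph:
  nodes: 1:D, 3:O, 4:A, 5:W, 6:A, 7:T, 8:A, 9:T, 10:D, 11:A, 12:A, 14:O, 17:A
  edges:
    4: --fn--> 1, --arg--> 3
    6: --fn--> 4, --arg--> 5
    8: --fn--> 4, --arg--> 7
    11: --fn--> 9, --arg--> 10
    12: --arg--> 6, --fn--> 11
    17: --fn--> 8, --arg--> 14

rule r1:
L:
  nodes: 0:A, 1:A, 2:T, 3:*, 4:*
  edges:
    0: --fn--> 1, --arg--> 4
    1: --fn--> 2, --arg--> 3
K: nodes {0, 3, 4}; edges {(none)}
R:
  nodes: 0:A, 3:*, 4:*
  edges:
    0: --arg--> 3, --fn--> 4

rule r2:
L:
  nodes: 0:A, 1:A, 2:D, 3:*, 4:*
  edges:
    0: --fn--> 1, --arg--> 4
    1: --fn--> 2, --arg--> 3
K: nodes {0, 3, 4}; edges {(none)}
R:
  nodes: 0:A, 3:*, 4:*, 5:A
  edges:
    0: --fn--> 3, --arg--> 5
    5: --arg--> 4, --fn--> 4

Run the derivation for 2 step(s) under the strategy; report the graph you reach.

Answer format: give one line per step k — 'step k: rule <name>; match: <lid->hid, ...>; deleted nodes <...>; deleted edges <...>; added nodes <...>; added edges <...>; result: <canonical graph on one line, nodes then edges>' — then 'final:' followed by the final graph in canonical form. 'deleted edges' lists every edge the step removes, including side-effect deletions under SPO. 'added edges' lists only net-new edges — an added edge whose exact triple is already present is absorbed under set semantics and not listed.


step 1: rule r1; match: 0->12, 1->11, 2->9, 3->10, 4->6; deleted nodes 9, 11; deleted edges (11,9,fn); (11,10,arg); (12,6,arg); (12,11,fn); added nodes (none); added edges (12,6,fn); (12,10,arg); result: nodes: 1:D, 3:O, 4:A, 5:W, 6:A, 7:T, 8:A, 10:D, 12:A, 14:O, 17:A edges: (4,1,fn); (4,3,arg); (6,4,fn); (6,5,arg); (8,4,fn); (8,7,arg); (12,6,fn); (12,10,arg); (17,8,fn); (17,14,arg)
step 2: rule r2; match: 0->6, 1->4, 2->1, 3->3, 4->5; deleted nodes 1, 4; deleted edges (4,1,fn); (4,3,arg); (6,4,fn); (6,5,arg); (8,4,fn); added nodes 18; added edges (6,3,fn); (6,18,arg); (18,5,arg); (18,5,fn); result: nodes: 3:O, 5:W, 6:A, 7:T, 8:A, 10:D, 12:A, 14:O, 17:A, 18:A edges: (6,3,fn); (6,18,arg); (8,7,arg); (12,6,fn); (12,10,arg); (17,8,fn); (17,14,arg); (18,5,arg); (18,5,fn)
final:
nodes: 3:O, 5:W, 6:A, 7:T, 8:A, 10:D, 12:A, 14:O, 17:A, 18:A
edges: (6,3,fn); (6,18,arg); (8,7,arg); (12,6,fn); (12,10,arg); (17,8,fn); (17,14,arg); (18,5,arg); (18,5,fn)
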